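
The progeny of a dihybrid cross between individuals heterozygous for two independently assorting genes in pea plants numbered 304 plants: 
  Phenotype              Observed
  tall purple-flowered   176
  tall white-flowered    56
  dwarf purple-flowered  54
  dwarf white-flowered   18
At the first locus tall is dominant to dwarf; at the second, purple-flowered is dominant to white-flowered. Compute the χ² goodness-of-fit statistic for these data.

0.374

A dihybrid F₂ with independent assortment and complete dominance at both loci gives a 9:3:3:1 phenotypic ratio.
The 9:3:3:1 ratio has 16 parts, so with N = 304 the expected counts are:
  tall purple-flowered: 304 × 9/16 = 171
  tall white-flowered: 304 × 3/16 = 57
  dwarf purple-flowered: 304 × 3/16 = 57
  dwarf white-flowered: 304 × 1/16 = 19
χ² = Σ (O − E)² / E
  tall purple-flowered: (176 − 171)² / 171 = 0.1462
  tall white-flowered: (56 − 57)² / 57 = 0.0175
  dwarf purple-flowered: (54 − 57)² / 57 = 0.1579
  dwarf white-flowered: (18 − 19)² / 19 = 0.0526
χ² = 0.1462 + 0.0175 + 0.1579 + 0.0526 = 0.3742 ≈ 0.374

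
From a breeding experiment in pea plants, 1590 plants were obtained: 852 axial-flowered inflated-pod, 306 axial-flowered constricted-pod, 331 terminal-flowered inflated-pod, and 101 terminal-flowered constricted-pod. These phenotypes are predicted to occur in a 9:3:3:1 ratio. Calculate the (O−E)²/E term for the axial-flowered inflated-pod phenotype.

Expected counts for N = 1590 under a 9:3:3:1 ratio (total parts = 16):
  axial-flowered inflated-pod: 1590 × 9/16 = 894.375
  axial-flowered constricted-pod: 1590 × 3/16 = 298.125
  terminal-flowered inflated-pod: 1590 × 3/16 = 298.125
  terminal-flowered constricted-pod: 1590 × 1/16 = 99.375
Contribution of axial-flowered inflated-pod: (852 − 894.375)² / 894.375 = 2.0077

2.008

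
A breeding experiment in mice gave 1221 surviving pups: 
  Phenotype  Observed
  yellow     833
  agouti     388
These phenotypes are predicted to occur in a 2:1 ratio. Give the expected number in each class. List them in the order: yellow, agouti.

Expected counts for N = 1221 under a 2:1 ratio (total parts = 3):
  yellow: 1221 × 2/3 = 814
  agouti: 1221 × 1/3 = 407

814, 407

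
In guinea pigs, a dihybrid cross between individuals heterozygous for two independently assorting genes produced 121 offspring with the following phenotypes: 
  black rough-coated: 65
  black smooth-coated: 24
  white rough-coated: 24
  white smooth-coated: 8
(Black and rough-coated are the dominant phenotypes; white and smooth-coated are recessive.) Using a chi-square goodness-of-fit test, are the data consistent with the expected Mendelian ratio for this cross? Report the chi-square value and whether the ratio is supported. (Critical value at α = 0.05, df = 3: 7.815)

0.315; consistent

A dihybrid F₂ with independent assortment and complete dominance at both loci gives a 9:3:3:1 phenotypic ratio.
Total ratio parts = 16. Expected numbers out of 121:
  black rough-coated: 121 × 9/16 = 68.0625
  black smooth-coated: 121 × 3/16 = 22.6875
  white rough-coated: 121 × 3/16 = 22.6875
  white smooth-coated: 121 × 1/16 = 7.5625
χ² = Σ (O − E)² / E
  black rough-coated: (65 − 68.0625)² / 68.0625 = 0.1378
  black smooth-coated: (24 − 22.6875)² / 22.6875 = 0.0759
  white rough-coated: (24 − 22.6875)² / 22.6875 = 0.0759
  white smooth-coated: (8 − 7.5625)² / 7.5625 = 0.0253
χ² = 0.1378 + 0.0759 + 0.0759 + 0.0253 = 0.3149 ≈ 0.315
Degrees of freedom = 4 − 1 = 3; critical value at α = 0.05 is 7.815.
Since 0.315 < 7.815, we fail to reject the null hypothesis — the data are consistent with the 9:3:3:1 ratio.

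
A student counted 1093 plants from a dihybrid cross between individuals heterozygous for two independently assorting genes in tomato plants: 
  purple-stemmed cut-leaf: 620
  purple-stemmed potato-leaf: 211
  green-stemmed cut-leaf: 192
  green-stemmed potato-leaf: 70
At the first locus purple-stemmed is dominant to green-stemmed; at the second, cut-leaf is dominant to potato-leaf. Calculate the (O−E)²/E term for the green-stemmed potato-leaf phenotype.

0.042

A dihybrid F₂ with independent assortment and complete dominance at both loci gives a 9:3:3:1 phenotypic ratio.
Expected counts for N = 1093 under a 9:3:3:1 ratio (total parts = 16):
  purple-stemmed cut-leaf: 1093 × 9/16 = 614.8125
  purple-stemmed potato-leaf: 1093 × 3/16 = 204.9375
  green-stemmed cut-leaf: 1093 × 3/16 = 204.9375
  green-stemmed potato-leaf: 1093 × 1/16 = 68.3125
Contribution of green-stemmed potato-leaf: (70 − 68.3125)² / 68.3125 = 0.0417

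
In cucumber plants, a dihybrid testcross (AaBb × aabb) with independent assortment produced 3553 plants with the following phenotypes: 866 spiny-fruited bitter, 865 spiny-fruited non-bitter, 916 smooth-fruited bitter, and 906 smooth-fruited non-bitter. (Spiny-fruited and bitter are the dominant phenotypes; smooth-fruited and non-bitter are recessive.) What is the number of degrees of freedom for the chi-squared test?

A dihybrid testcross with independent assortment gives a 1:1:1:1 ratio.
A goodness-of-fit test with 4 phenotype classes has df = 4 − 1 = 3.

3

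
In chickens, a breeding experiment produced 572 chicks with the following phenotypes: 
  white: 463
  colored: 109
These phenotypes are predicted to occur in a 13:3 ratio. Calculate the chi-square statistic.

0.035

Under the 13:3 hypothesis (Σ ratio = 16, N = 572):
  white: 572 × 13/16 = 464.75
  colored: 572 × 3/16 = 107.25
χ² = Σ (O − E)² / E
  white: (463 − 464.75)² / 464.75 = 0.0066
  colored: (109 − 107.25)² / 107.25 = 0.0286
χ² = 0.0066 + 0.0286 = 0.0352 ≈ 0.035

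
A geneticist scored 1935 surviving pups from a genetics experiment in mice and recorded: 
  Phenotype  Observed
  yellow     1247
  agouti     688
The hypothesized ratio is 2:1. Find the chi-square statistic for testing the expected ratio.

Under the 2:1 hypothesis (Σ ratio = 3, N = 1935):
  yellow: 1935 × 2/3 = 1290
  agouti: 1935 × 1/3 = 645
χ² = Σ (O − E)² / E
  yellow: (1247 − 1290)² / 1290 = 1.4333
  agouti: (688 − 645)² / 645 = 2.8667
χ² = 1.4333 + 2.8667 = 4.300

4.300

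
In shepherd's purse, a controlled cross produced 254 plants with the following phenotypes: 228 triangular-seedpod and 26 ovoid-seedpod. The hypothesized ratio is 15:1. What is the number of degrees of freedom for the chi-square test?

1

A goodness-of-fit test with 2 phenotype classes has df = 2 − 1 = 1.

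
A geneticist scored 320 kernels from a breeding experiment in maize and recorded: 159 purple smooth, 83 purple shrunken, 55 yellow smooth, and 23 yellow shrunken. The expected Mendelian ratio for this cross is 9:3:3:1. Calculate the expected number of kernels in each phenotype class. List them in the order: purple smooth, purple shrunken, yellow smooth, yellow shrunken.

Under the 9:3:3:1 hypothesis (Σ ratio = 16, N = 320):
  purple smooth: 320 × 9/16 = 180
  purple shrunken: 320 × 3/16 = 60
  yellow smooth: 320 × 3/16 = 60
  yellow shrunken: 320 × 1/16 = 20

180, 60, 60, 20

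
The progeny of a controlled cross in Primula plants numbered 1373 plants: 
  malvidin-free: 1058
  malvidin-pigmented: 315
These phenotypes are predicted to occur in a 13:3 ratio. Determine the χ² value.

The 13:3 ratio has 16 parts, so with N = 1373 the expected counts are:
  malvidin-free: 1373 × 13/16 = 1115.5625
  malvidin-pigmented: 1373 × 3/16 = 257.4375
χ² = Σ (O − E)² / E
  malvidin-free: (1058 − 1115.5625)² / 1115.5625 = 2.9702
  malvidin-pigmented: (315 − 257.4375)² / 257.4375 = 12.8709
χ² = 2.9702 + 12.8709 = 15.8411 ≈ 15.841

15.841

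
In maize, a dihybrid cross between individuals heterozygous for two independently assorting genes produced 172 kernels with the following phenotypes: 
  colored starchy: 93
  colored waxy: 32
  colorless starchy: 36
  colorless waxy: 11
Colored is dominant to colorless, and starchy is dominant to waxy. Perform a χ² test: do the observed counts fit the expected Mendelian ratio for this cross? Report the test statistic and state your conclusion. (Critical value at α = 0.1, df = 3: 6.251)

0.589; consistent

A dihybrid F₂ with independent assortment and complete dominance at both loci gives a 9:3:3:1 phenotypic ratio.
Expected counts for N = 172 under a 9:3:3:1 ratio (total parts = 16):
  colored starchy: 172 × 9/16 = 96.75
  colored waxy: 172 × 3/16 = 32.25
  colorless starchy: 172 × 3/16 = 32.25
  colorless waxy: 172 × 1/16 = 10.75
χ² = Σ (O − E)² / E
  colored starchy: (93 − 96.75)² / 96.75 = 0.1453
  colored waxy: (32 − 32.25)² / 32.25 = 0.0019
  colorless starchy: (36 − 32.25)² / 32.25 = 0.4360
  colorless waxy: (11 − 10.75)² / 10.75 = 0.0058
χ² = 0.1453 + 0.0019 + 0.4360 + 0.0058 = 0.589
Degrees of freedom = 4 − 1 = 3; critical value at α = 0.1 is 6.251.
Since 0.589 < 6.251, we fail to reject the null hypothesis — the data are consistent with the 9:3:3:1 ratio.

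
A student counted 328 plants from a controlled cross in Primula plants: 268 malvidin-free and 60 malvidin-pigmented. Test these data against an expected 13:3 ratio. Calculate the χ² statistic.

Under the 13:3 hypothesis (Σ ratio = 16, N = 328):
  malvidin-free: 328 × 13/16 = 266.5
  malvidin-pigmented: 328 × 3/16 = 61.5
χ² = Σ (O − E)² / E
  malvidin-free: (268 − 266.5)² / 266.5 = 0.0084
  malvidin-pigmented: (60 − 61.5)² / 61.5 = 0.0366
χ² = 0.0084 + 0.0366 = 0.045

0.045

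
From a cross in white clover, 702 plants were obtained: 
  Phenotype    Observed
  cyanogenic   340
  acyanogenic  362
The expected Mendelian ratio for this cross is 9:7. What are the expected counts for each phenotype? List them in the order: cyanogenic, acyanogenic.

394.875, 307.125

Expected counts for N = 702 under a 9:7 ratio (total parts = 16):
  cyanogenic: 702 × 9/16 = 394.875
  acyanogenic: 702 × 7/16 = 307.125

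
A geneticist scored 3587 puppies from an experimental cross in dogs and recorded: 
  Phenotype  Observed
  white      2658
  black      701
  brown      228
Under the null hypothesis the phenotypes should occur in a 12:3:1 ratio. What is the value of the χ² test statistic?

Under the 12:3:1 hypothesis (Σ ratio = 16, N = 3587):
  white: 3587 × 12/16 = 2690.25
  black: 3587 × 3/16 = 672.5625
  brown: 3587 × 1/16 = 224.1875
χ² = Σ (O − E)² / E
  white: (2658 − 2690.25)² / 2690.25 = 0.3866
  black: (701 − 672.5625)² / 672.5625 = 1.2024
  brown: (228 − 224.1875)² / 224.1875 = 0.0648
χ² = 0.3866 + 1.2024 + 0.0648 = 1.6538 ≈ 1.654

1.654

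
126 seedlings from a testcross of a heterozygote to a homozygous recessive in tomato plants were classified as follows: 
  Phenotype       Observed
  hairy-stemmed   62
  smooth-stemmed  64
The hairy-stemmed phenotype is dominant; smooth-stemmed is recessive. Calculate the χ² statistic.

A testcross of a heterozygote (Aa × aa) gives a 1:1 phenotypic ratio.
Total ratio parts = 2. Expected numbers out of 126:
  hairy-stemmed: 126 × 1/2 = 63
  smooth-stemmed: 126 × 1/2 = 63
χ² = Σ (O − E)² / E
  hairy-stemmed: (62 − 63)² / 63 = 0.0159
  smooth-stemmed: (64 − 63)² / 63 = 0.0159
χ² = 0.0159 + 0.0159 = 0.0318 ≈ 0.032

0.032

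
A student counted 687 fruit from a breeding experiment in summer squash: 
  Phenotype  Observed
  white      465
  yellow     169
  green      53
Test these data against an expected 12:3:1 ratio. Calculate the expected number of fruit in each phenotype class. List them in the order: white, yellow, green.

515.25, 128.8125, 42.9375

Under the 12:3:1 hypothesis (Σ ratio = 16, N = 687):
  white: 687 × 12/16 = 515.25
  yellow: 687 × 3/16 = 128.8125
  green: 687 × 1/16 = 42.9375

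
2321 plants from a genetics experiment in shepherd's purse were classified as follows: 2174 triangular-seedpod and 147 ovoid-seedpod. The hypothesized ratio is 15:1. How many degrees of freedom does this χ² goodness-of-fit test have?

A goodness-of-fit test with 2 phenotype classes has df = 2 − 1 = 1.

1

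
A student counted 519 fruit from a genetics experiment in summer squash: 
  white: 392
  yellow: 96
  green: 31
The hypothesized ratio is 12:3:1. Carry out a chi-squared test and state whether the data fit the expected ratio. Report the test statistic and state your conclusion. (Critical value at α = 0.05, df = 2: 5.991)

0.101; consistent

Total ratio parts = 16. Expected numbers out of 519:
  white: 519 × 12/16 = 389.25
  yellow: 519 × 3/16 = 97.3125
  green: 519 × 1/16 = 32.4375
χ² = Σ (O − E)² / E
  white: (392 − 389.25)² / 389.25 = 0.0194
  yellow: (96 − 97.3125)² / 97.3125 = 0.0177
  green: (31 − 32.4375)² / 32.4375 = 0.0637
χ² = 0.0194 + 0.0177 + 0.0637 = 0.1008 ≈ 0.101
Degrees of freedom = 3 − 1 = 2; critical value at α = 0.05 is 5.991.
Since 0.101 < 5.991, we fail to reject the null hypothesis — the data are consistent with the 12:3:1 ratio.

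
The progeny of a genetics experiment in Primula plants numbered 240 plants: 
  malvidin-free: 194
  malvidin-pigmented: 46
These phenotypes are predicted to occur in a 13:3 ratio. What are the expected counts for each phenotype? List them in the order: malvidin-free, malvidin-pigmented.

Under the 13:3 hypothesis (Σ ratio = 16, N = 240):
  malvidin-free: 240 × 13/16 = 195
  malvidin-pigmented: 240 × 3/16 = 45

195, 45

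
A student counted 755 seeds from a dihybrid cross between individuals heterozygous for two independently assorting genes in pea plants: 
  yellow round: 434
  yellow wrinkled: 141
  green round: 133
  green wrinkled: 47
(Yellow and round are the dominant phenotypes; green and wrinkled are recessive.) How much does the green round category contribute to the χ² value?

0.518

A dihybrid F₂ with independent assortment and complete dominance at both loci gives a 9:3:3:1 phenotypic ratio.
Total ratio parts = 16. Expected numbers out of 755:
  yellow round: 755 × 9/16 = 424.6875
  yellow wrinkled: 755 × 3/16 = 141.5625
  green round: 755 × 3/16 = 141.5625
  green wrinkled: 755 × 1/16 = 47.1875
Contribution of green round: (133 − 141.5625)² / 141.5625 = 0.5179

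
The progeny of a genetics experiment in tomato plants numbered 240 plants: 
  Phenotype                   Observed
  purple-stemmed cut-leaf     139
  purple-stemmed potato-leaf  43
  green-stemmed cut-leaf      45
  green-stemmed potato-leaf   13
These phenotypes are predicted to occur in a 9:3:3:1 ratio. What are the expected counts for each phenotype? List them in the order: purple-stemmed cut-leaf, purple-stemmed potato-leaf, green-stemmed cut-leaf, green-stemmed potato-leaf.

135, 45, 45, 15

Under the 9:3:3:1 hypothesis (Σ ratio = 16, N = 240):
  purple-stemmed cut-leaf: 240 × 9/16 = 135
  purple-stemmed potato-leaf: 240 × 3/16 = 45
  green-stemmed cut-leaf: 240 × 3/16 = 45
  green-stemmed potato-leaf: 240 × 1/16 = 15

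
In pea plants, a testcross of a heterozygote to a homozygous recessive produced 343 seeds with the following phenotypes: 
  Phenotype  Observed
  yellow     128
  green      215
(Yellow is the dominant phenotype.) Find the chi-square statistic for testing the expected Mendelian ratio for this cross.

A testcross of a heterozygote (Aa × aa) gives a 1:1 phenotypic ratio.
Total ratio parts = 2. Expected numbers out of 343:
  yellow: 343 × 1/2 = 171.5
  green: 343 × 1/2 = 171.5
χ² = Σ (O − E)² / E
  yellow: (128 − 171.5)² / 171.5 = 11.0335
  green: (215 − 171.5)² / 171.5 = 11.0335
χ² = 11.0335 + 11.0335 = 22.067

22.067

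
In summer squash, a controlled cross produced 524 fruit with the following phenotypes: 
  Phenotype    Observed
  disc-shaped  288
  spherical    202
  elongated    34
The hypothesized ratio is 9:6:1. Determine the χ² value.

0.356

Under the 9:6:1 hypothesis (Σ ratio = 16, N = 524):
  disc-shaped: 524 × 9/16 = 294.75
  spherical: 524 × 6/16 = 196.5
  elongated: 524 × 1/16 = 32.75
χ² = Σ (O − E)² / E
  disc-shaped: (288 − 294.75)² / 294.75 = 0.1546
  spherical: (202 − 196.5)² / 196.5 = 0.1539
  elongated: (34 − 32.75)² / 32.75 = 0.0477
χ² = 0.1546 + 0.1539 + 0.0477 = 0.3562 ≈ 0.356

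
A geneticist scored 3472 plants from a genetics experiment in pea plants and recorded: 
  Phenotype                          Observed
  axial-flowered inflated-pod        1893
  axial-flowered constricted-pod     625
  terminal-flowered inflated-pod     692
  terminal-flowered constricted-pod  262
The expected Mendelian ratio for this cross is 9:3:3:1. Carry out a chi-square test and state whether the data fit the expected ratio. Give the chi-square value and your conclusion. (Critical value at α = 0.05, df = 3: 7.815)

14.796; not consistent

Total ratio parts = 16. Expected numbers out of 3472:
  axial-flowered inflated-pod: 3472 × 9/16 = 1953
  axial-flowered constricted-pod: 3472 × 3/16 = 651
  terminal-flowered inflated-pod: 3472 × 3/16 = 651
  terminal-flowered constricted-pod: 3472 × 1/16 = 217
χ² = Σ (O − E)² / E
  axial-flowered inflated-pod: (1893 − 1953)² / 1953 = 1.8433
  axial-flowered constricted-pod: (625 − 651)² / 651 = 1.0384
  terminal-flowered inflated-pod: (692 − 651)² / 651 = 2.5822
  terminal-flowered constricted-pod: (262 − 217)² / 217 = 9.3318
χ² = 1.8433 + 1.0384 + 2.5822 + 9.3318 = 14.7957 ≈ 14.796
Degrees of freedom = 4 − 1 = 3; critical value at α = 0.05 is 7.815.
Since 14.796 > 7.815, we reject the null hypothesis — the data do not fit the 9:3:3:1 ratio.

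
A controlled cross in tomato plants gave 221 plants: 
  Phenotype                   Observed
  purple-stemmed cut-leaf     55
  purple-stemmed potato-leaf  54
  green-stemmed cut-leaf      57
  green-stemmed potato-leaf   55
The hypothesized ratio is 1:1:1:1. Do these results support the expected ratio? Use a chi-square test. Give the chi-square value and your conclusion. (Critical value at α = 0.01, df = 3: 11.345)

Under the 1:1:1:1 hypothesis (Σ ratio = 4, N = 221):
  purple-stemmed cut-leaf: 221 × 1/4 = 55.25
  purple-stemmed potato-leaf: 221 × 1/4 = 55.25
  green-stemmed cut-leaf: 221 × 1/4 = 55.25
  green-stemmed potato-leaf: 221 × 1/4 = 55.25
χ² = Σ (O − E)² / E
  purple-stemmed cut-leaf: (55 − 55.25)² / 55.25 = 0.0011
  purple-stemmed potato-leaf: (54 − 55.25)² / 55.25 = 0.0283
  green-stemmed cut-leaf: (57 − 55.25)² / 55.25 = 0.0554
  green-stemmed potato-leaf: (55 − 55.25)² / 55.25 = 0.0011
χ² = 0.0011 + 0.0283 + 0.0554 + 0.0011 = 0.0859 ≈ 0.086
Degrees of freedom = 4 − 1 = 3; critical value at α = 0.01 is 11.345.
Since 0.086 < 11.345, we fail to reject the null hypothesis — the data are consistent with the 1:1:1:1 ratio.

0.086; consistent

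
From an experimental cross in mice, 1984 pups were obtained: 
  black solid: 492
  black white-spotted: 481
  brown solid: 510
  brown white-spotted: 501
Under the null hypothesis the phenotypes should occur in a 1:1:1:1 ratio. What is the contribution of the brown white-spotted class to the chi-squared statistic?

Expected counts for N = 1984 under a 1:1:1:1 ratio (total parts = 4):
  black solid: 1984 × 1/4 = 496
  black white-spotted: 1984 × 1/4 = 496
  brown solid: 1984 × 1/4 = 496
  brown white-spotted: 1984 × 1/4 = 496
Contribution of brown white-spotted: (501 − 496)² / 496 = 0.0504

0.050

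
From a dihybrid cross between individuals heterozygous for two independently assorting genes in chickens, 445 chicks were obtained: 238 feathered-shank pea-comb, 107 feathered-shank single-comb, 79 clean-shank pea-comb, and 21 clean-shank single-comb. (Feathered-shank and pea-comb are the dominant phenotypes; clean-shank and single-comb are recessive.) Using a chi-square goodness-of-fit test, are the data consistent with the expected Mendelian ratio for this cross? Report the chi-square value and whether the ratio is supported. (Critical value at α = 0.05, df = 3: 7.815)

A dihybrid F₂ with independent assortment and complete dominance at both loci gives a 9:3:3:1 phenotypic ratio.
The 9:3:3:1 ratio has 16 parts, so with N = 445 the expected counts are:
  feathered-shank pea-comb: 445 × 9/16 = 250.3125
  feathered-shank single-comb: 445 × 3/16 = 83.4375
  clean-shank pea-comb: 445 × 3/16 = 83.4375
  clean-shank single-comb: 445 × 1/16 = 27.8125
χ² = Σ (O − E)² / E
  feathered-shank pea-comb: (238 − 250.3125)² / 250.3125 = 0.6056
  feathered-shank single-comb: (107 − 83.4375)² / 83.4375 = 6.6540
  clean-shank pea-comb: (79 − 83.4375)² / 83.4375 = 0.2360
  clean-shank single-comb: (21 − 27.8125)² / 27.8125 = 1.6687
χ² = 0.6056 + 6.6540 + 0.2360 + 1.6687 = 9.1643 ≈ 9.164
Degrees of freedom = 4 − 1 = 3; critical value at α = 0.05 is 7.815.
Since 9.164 > 7.815, we reject the null hypothesis — the data do not fit the 9:3:3:1 ratio.

9.164; not consistent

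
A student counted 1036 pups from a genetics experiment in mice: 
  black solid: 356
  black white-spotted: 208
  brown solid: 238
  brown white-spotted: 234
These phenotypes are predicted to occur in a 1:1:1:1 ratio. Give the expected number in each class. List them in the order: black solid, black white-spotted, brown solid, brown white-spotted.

259, 259, 259, 259

Total ratio parts = 4. Expected numbers out of 1036:
  black solid: 1036 × 1/4 = 259
  black white-spotted: 1036 × 1/4 = 259
  brown solid: 1036 × 1/4 = 259
  brown white-spotted: 1036 × 1/4 = 259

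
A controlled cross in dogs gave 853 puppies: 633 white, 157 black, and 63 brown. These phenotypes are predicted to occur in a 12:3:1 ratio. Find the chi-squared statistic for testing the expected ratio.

Expected counts for N = 853 under a 12:3:1 ratio (total parts = 16):
  white: 853 × 12/16 = 639.75
  black: 853 × 3/16 = 159.9375
  brown: 853 × 1/16 = 53.3125
χ² = Σ (O − E)² / E
  white: (633 − 639.75)² / 639.75 = 0.0712
  black: (157 − 159.9375)² / 159.9375 = 0.0540
  brown: (63 − 53.3125)² / 53.3125 = 1.7603
χ² = 0.0712 + 0.0540 + 1.7603 = 1.8855 ≈ 1.886

1.886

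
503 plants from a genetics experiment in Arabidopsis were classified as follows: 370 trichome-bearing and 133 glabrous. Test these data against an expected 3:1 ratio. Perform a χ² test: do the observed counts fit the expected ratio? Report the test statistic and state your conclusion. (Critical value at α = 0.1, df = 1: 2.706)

0.557; consistent

Expected counts for N = 503 under a 3:1 ratio (total parts = 4):
  trichome-bearing: 503 × 3/4 = 377.25
  glabrous: 503 × 1/4 = 125.75
χ² = Σ (O − E)² / E
  trichome-bearing: (370 − 377.25)² / 377.25 = 0.1393
  glabrous: (133 − 125.75)² / 125.75 = 0.4180
χ² = 0.1393 + 0.4180 = 0.5573 ≈ 0.557
Degrees of freedom = 2 − 1 = 1; critical value at α = 0.1 is 2.706.
Since 0.557 < 2.706, we fail to reject the null hypothesis — the data are consistent with the 3:1 ratio.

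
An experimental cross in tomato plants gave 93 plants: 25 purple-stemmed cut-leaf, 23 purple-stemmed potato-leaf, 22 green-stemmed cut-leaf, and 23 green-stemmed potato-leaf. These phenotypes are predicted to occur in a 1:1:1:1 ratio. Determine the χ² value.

Total ratio parts = 4. Expected numbers out of 93:
  purple-stemmed cut-leaf: 93 × 1/4 = 23.25
  purple-stemmed potato-leaf: 93 × 1/4 = 23.25
  green-stemmed cut-leaf: 93 × 1/4 = 23.25
  green-stemmed potato-leaf: 93 × 1/4 = 23.25
χ² = Σ (O − E)² / E
  purple-stemmed cut-leaf: (25 − 23.25)² / 23.25 = 0.1317
  purple-stemmed potato-leaf: (23 − 23.25)² / 23.25 = 0.0027
  green-stemmed cut-leaf: (22 − 23.25)² / 23.25 = 0.0672
  green-stemmed potato-leaf: (23 − 23.25)² / 23.25 = 0.0027
χ² = 0.1317 + 0.0027 + 0.0672 + 0.0027 = 0.2043 ≈ 0.204

0.204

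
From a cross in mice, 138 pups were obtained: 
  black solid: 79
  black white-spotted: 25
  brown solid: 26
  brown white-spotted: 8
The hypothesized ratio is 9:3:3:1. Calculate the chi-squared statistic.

0.100

Expected counts for N = 138 under a 9:3:3:1 ratio (total parts = 16):
  black solid: 138 × 9/16 = 77.625
  black white-spotted: 138 × 3/16 = 25.875
  brown solid: 138 × 3/16 = 25.875
  brown white-spotted: 138 × 1/16 = 8.625
χ² = Σ (O − E)² / E
  black solid: (79 − 77.625)² / 77.625 = 0.0244
  black white-spotted: (25 − 25.875)² / 25.875 = 0.0296
  brown solid: (26 − 25.875)² / 25.875 = 0.0006
  brown white-spotted: (8 − 8.625)² / 8.625 = 0.0453
χ² = 0.0244 + 0.0296 + 0.0006 + 0.0453 = 0.0999 ≈ 0.100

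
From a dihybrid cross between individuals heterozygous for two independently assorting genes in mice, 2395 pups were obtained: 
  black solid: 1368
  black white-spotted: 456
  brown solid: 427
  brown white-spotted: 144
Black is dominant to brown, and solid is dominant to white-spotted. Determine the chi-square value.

1.729

A dihybrid F₂ with independent assortment and complete dominance at both loci gives a 9:3:3:1 phenotypic ratio.
Expected counts for N = 2395 under a 9:3:3:1 ratio (total parts = 16):
  black solid: 2395 × 9/16 = 1347.1875
  black white-spotted: 2395 × 3/16 = 449.0625
  brown solid: 2395 × 3/16 = 449.0625
  brown white-spotted: 2395 × 1/16 = 149.6875
χ² = Σ (O − E)² / E
  black solid: (1368 − 1347.1875)² / 1347.1875 = 0.3215
  black white-spotted: (456 − 449.0625)² / 449.0625 = 0.1072
  brown solid: (427 − 449.0625)² / 449.0625 = 1.0839
  brown white-spotted: (144 − 149.6875)² / 149.6875 = 0.2161
χ² = 0.3215 + 0.1072 + 1.0839 + 0.2161 = 1.7287 ≈ 1.729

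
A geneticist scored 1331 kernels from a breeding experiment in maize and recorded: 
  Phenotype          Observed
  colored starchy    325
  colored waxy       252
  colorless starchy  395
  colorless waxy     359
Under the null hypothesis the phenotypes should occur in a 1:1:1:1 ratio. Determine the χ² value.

33.493

Total ratio parts = 4. Expected numbers out of 1331:
  colored starchy: 1331 × 1/4 = 332.75
  colored waxy: 1331 × 1/4 = 332.75
  colorless starchy: 1331 × 1/4 = 332.75
  colorless waxy: 1331 × 1/4 = 332.75
χ² = Σ (O − E)² / E
  colored starchy: (325 − 332.75)² / 332.75 = 0.1805
  colored waxy: (252 − 332.75)² / 332.75 = 19.5960
  colorless starchy: (395 − 332.75)² / 332.75 = 11.6456
  colorless waxy: (359 − 332.75)² / 332.75 = 2.0708
χ² = 0.1805 + 19.5960 + 11.6456 + 2.0708 = 33.4929 ≈ 33.493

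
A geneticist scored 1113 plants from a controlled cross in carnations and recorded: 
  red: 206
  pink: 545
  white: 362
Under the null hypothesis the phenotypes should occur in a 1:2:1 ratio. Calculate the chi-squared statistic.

Under the 1:2:1 hypothesis (Σ ratio = 4, N = 1113):
  red: 1113 × 1/4 = 278.25
  pink: 1113 × 2/4 = 556.5
  white: 1113 × 1/4 = 278.25
χ² = Σ (O − E)² / E
  red: (206 − 278.25)² / 278.25 = 18.7603
  pink: (545 − 556.5)² / 556.5 = 0.2376
  white: (362 − 278.25)² / 278.25 = 25.2078
χ² = 18.7603 + 0.2376 + 25.2078 = 44.2057 ≈ 44.206

44.206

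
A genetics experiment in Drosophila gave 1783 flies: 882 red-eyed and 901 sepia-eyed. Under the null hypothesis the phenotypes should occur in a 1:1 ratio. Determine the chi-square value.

0.202

The 1:1 ratio has 2 parts, so with N = 1783 the expected counts are:
  red-eyed: 1783 × 1/2 = 891.5
  sepia-eyed: 1783 × 1/2 = 891.5
χ² = Σ (O − E)² / E
  red-eyed: (882 − 891.5)² / 891.5 = 0.1012
  sepia-eyed: (901 − 891.5)² / 891.5 = 0.1012
χ² = 0.1012 + 0.1012 = 0.2024 ≈ 0.202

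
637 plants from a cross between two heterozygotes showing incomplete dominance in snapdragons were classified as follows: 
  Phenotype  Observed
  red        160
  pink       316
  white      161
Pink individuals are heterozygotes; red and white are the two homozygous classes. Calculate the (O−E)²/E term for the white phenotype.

With incomplete dominance, a heterozygote × heterozygote cross gives a 1:2:1 phenotypic ratio.
Expected counts for N = 637 under a 1:2:1 ratio (total parts = 4):
  red: 637 × 1/4 = 159.25
  pink: 637 × 2/4 = 318.5
  white: 637 × 1/4 = 159.25
Contribution of white: (161 − 159.25)² / 159.25 = 0.0192

0.019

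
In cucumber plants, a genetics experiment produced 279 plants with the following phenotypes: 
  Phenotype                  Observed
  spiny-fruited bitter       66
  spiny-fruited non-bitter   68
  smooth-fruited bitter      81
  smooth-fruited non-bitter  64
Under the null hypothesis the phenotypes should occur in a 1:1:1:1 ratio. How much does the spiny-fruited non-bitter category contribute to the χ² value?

0.044

The 1:1:1:1 ratio has 4 parts, so with N = 279 the expected counts are:
  spiny-fruited bitter: 279 × 1/4 = 69.75
  spiny-fruited non-bitter: 279 × 1/4 = 69.75
  smooth-fruited bitter: 279 × 1/4 = 69.75
  smooth-fruited non-bitter: 279 × 1/4 = 69.75
Contribution of spiny-fruited non-bitter: (68 − 69.75)² / 69.75 = 0.0439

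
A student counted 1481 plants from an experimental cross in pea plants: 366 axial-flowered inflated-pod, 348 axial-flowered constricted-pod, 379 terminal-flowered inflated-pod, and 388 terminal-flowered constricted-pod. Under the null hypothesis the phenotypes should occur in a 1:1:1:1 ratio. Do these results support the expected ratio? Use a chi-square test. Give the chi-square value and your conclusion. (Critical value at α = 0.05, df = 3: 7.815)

Expected counts for N = 1481 under a 1:1:1:1 ratio (total parts = 4):
  axial-flowered inflated-pod: 1481 × 1/4 = 370.25
  axial-flowered constricted-pod: 1481 × 1/4 = 370.25
  terminal-flowered inflated-pod: 1481 × 1/4 = 370.25
  terminal-flowered constricted-pod: 1481 × 1/4 = 370.25
χ² = Σ (O − E)² / E
  axial-flowered inflated-pod: (366 − 370.25)² / 370.25 = 0.0488
  axial-flowered constricted-pod: (348 − 370.25)² / 370.25 = 1.3371
  terminal-flowered inflated-pod: (379 − 370.25)² / 370.25 = 0.2068
  terminal-flowered constricted-pod: (388 − 370.25)² / 370.25 = 0.8509
χ² = 0.0488 + 1.3371 + 0.2068 + 0.8509 = 2.4436 ≈ 2.444
Degrees of freedom = 4 − 1 = 3; critical value at α = 0.05 is 7.815.
Since 2.444 < 7.815, we fail to reject the null hypothesis — the data are consistent with the 1:1:1:1 ratio.

2.444; consistent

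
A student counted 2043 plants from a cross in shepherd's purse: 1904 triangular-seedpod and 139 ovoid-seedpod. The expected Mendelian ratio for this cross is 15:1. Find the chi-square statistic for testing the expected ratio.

Under the 15:1 hypothesis (Σ ratio = 16, N = 2043):
  triangular-seedpod: 2043 × 15/16 = 1915.3125
  ovoid-seedpod: 2043 × 1/16 = 127.6875
χ² = Σ (O − E)² / E
  triangular-seedpod: (1904 − 1915.3125)² / 1915.3125 = 0.0668
  ovoid-seedpod: (139 − 127.6875)² / 127.6875 = 1.0022
χ² = 0.0668 + 1.0022 = 1.069

1.069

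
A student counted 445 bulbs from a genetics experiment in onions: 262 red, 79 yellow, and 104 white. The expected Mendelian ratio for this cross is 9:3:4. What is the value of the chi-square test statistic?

1.254

Under the 9:3:4 hypothesis (Σ ratio = 16, N = 445):
  red: 445 × 9/16 = 250.3125
  yellow: 445 × 3/16 = 83.4375
  white: 445 × 4/16 = 111.25
χ² = Σ (O − E)² / E
  red: (262 − 250.3125)² / 250.3125 = 0.5457
  yellow: (79 − 83.4375)² / 83.4375 = 0.2360
  white: (104 − 111.25)² / 111.25 = 0.4725
χ² = 0.5457 + 0.2360 + 0.4725 = 1.2542 ≈ 1.254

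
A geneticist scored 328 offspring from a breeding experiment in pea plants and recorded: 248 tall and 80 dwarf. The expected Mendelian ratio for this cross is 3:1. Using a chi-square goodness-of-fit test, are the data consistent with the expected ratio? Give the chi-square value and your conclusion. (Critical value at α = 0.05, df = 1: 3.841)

0.065; consistent

Total ratio parts = 4. Expected numbers out of 328:
  tall: 328 × 3/4 = 246
  dwarf: 328 × 1/4 = 82
χ² = Σ (O − E)² / E
  tall: (248 − 246)² / 246 = 0.0163
  dwarf: (80 − 82)² / 82 = 0.0488
χ² = 0.0163 + 0.0488 = 0.0651 ≈ 0.065
Degrees of freedom = 2 − 1 = 1; critical value at α = 0.05 is 3.841.
Since 0.065 < 3.841, we fail to reject the null hypothesis — the data are consistent with the 3:1 ratio.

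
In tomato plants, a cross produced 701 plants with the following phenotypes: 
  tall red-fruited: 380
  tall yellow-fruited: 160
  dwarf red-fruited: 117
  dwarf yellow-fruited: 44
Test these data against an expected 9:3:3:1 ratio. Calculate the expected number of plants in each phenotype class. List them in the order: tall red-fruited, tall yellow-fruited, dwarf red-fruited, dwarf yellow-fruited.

The 9:3:3:1 ratio has 16 parts, so with N = 701 the expected counts are:
  tall red-fruited: 701 × 9/16 = 394.3125
  tall yellow-fruited: 701 × 3/16 = 131.4375
  dwarf red-fruited: 701 × 3/16 = 131.4375
  dwarf yellow-fruited: 701 × 1/16 = 43.8125

394.3125, 131.4375, 131.4375, 43.8125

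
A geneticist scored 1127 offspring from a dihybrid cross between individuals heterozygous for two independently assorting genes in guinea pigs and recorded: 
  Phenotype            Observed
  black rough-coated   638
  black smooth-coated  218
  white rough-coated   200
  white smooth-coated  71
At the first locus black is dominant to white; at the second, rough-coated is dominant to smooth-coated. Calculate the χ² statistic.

0.848

A dihybrid F₂ with independent assortment and complete dominance at both loci gives a 9:3:3:1 phenotypic ratio.
Under the 9:3:3:1 hypothesis (Σ ratio = 16, N = 1127):
  black rough-coated: 1127 × 9/16 = 633.9375
  black smooth-coated: 1127 × 3/16 = 211.3125
  white rough-coated: 1127 × 3/16 = 211.3125
  white smooth-coated: 1127 × 1/16 = 70.4375
χ² = Σ (O − E)² / E
  black rough-coated: (638 − 633.9375)² / 633.9375 = 0.0260
  black smooth-coated: (218 − 211.3125)² / 211.3125 = 0.2116
  white rough-coated: (200 − 211.3125)² / 211.3125 = 0.6056
  white smooth-coated: (71 − 70.4375)² / 70.4375 = 0.0045
χ² = 0.0260 + 0.2116 + 0.6056 + 0.0045 = 0.8477 ≈ 0.848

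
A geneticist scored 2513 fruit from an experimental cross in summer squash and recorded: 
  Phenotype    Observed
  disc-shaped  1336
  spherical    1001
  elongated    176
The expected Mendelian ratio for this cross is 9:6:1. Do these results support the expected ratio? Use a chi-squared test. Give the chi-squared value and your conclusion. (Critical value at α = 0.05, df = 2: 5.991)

10.186; not consistent

The 9:6:1 ratio has 16 parts, so with N = 2513 the expected counts are:
  disc-shaped: 2513 × 9/16 = 1413.5625
  spherical: 2513 × 6/16 = 942.375
  elongated: 2513 × 1/16 = 157.0625
χ² = Σ (O − E)² / E
  disc-shaped: (1336 − 1413.5625)² / 1413.5625 = 4.2559
  spherical: (1001 − 942.375)² / 942.375 = 3.6471
  elongated: (176 − 157.0625)² / 157.0625 = 2.2834
χ² = 4.2559 + 3.6471 + 2.2834 = 10.1864 ≈ 10.186
Degrees of freedom = 3 − 1 = 2; critical value at α = 0.05 is 5.991.
Since 10.186 > 5.991, we reject the null hypothesis — the data do not fit the 9:6:1 ratio.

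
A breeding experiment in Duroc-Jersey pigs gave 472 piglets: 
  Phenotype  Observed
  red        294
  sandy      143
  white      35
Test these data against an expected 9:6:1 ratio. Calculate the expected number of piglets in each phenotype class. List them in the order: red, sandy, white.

265.5, 177, 29.5

Under the 9:6:1 hypothesis (Σ ratio = 16, N = 472):
  red: 472 × 9/16 = 265.5
  sandy: 472 × 6/16 = 177
  white: 472 × 1/16 = 29.5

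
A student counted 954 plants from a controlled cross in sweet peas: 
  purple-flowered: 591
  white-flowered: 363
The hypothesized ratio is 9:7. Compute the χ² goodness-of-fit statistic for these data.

12.594

Total ratio parts = 16. Expected numbers out of 954:
  purple-flowered: 954 × 9/16 = 536.625
  white-flowered: 954 × 7/16 = 417.375
χ² = Σ (O − E)² / E
  purple-flowered: (591 − 536.625)² / 536.625 = 5.5097
  white-flowered: (363 − 417.375)² / 417.375 = 7.0839
χ² = 5.5097 + 7.0839 = 12.5936 ≈ 12.594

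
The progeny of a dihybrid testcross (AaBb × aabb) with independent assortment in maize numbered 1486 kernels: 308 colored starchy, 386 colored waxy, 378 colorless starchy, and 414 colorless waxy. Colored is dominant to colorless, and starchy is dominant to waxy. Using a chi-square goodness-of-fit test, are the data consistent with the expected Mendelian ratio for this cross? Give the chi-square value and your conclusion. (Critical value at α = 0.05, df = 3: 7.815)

A dihybrid testcross with independent assortment gives a 1:1:1:1 ratio.
Total ratio parts = 4. Expected numbers out of 1486:
  colored starchy: 1486 × 1/4 = 371.5
  colored waxy: 1486 × 1/4 = 371.5
  colorless starchy: 1486 × 1/4 = 371.5
  colorless waxy: 1486 × 1/4 = 371.5
χ² = Σ (O − E)² / E
  colored starchy: (308 − 371.5)² / 371.5 = 10.8540
  colored waxy: (386 − 371.5)² / 371.5 = 0.5659
  colorless starchy: (378 − 371.5)² / 371.5 = 0.1137
  colorless waxy: (414 − 371.5)² / 371.5 = 4.8620
χ² = 10.8540 + 0.5659 + 0.1137 + 4.8620 = 16.3956 ≈ 16.396
Degrees of freedom = 4 − 1 = 3; critical value at α = 0.05 is 7.815.
Since 16.396 > 7.815, we reject the null hypothesis — the data do not fit the 1:1:1:1 ratio.

16.396; not consistent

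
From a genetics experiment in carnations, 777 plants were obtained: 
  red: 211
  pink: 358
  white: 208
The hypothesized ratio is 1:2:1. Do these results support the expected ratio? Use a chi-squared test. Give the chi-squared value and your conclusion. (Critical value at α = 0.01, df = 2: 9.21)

4.812; consistent

Under the 1:2:1 hypothesis (Σ ratio = 4, N = 777):
  red: 777 × 1/4 = 194.25
  pink: 777 × 2/4 = 388.5
  white: 777 × 1/4 = 194.25
χ² = Σ (O − E)² / E
  red: (211 − 194.25)² / 194.25 = 1.4443
  pink: (358 − 388.5)² / 388.5 = 2.3945
  white: (208 − 194.25)² / 194.25 = 0.9733
χ² = 1.4443 + 2.3945 + 0.9733 = 4.8121 ≈ 4.812
Degrees of freedom = 3 − 1 = 2; critical value at α = 0.01 is 9.21.
Since 4.812 < 9.21, we fail to reject the null hypothesis — the data are consistent with the 1:2:1 ratio.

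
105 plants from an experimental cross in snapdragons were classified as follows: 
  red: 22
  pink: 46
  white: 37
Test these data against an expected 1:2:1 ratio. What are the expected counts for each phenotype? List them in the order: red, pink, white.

The 1:2:1 ratio has 4 parts, so with N = 105 the expected counts are:
  red: 105 × 1/4 = 26.25
  pink: 105 × 2/4 = 52.5
  white: 105 × 1/4 = 26.25

26.25, 52.5, 26.25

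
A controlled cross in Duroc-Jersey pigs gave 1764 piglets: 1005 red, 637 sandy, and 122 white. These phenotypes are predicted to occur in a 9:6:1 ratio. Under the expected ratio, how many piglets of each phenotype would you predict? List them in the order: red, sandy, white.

992.25, 661.5, 110.25

Under the 9:6:1 hypothesis (Σ ratio = 16, N = 1764):
  red: 1764 × 9/16 = 992.25
  sandy: 1764 × 6/16 = 661.5
  white: 1764 × 1/16 = 110.25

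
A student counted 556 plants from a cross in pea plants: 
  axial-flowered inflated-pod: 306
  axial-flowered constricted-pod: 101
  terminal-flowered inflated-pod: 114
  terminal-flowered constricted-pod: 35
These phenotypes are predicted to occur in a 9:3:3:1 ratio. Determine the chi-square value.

The 9:3:3:1 ratio has 16 parts, so with N = 556 the expected counts are:
  axial-flowered inflated-pod: 556 × 9/16 = 312.75
  axial-flowered constricted-pod: 556 × 3/16 = 104.25
  terminal-flowered inflated-pod: 556 × 3/16 = 104.25
  terminal-flowered constricted-pod: 556 × 1/16 = 34.75
χ² = Σ (O − E)² / E
  axial-flowered inflated-pod: (306 − 312.75)² / 312.75 = 0.1457
  axial-flowered constricted-pod: (101 − 104.25)² / 104.25 = 0.1013
  terminal-flowered inflated-pod: (114 − 104.25)² / 104.25 = 0.9119
  terminal-flowered constricted-pod: (35 − 34.75)² / 34.75 = 0.0018
χ² = 0.1457 + 0.1013 + 0.9119 + 0.0018 = 1.1607 ≈ 1.161

1.161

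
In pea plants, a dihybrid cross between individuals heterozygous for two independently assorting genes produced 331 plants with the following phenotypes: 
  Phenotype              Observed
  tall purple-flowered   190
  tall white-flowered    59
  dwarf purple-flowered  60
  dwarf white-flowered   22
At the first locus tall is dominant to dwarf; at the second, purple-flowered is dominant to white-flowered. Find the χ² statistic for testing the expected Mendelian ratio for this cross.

0.381

A dihybrid F₂ with independent assortment and complete dominance at both loci gives a 9:3:3:1 phenotypic ratio.
Total ratio parts = 16. Expected numbers out of 331:
  tall purple-flowered: 331 × 9/16 = 186.1875
  tall white-flowered: 331 × 3/16 = 62.0625
  dwarf purple-flowered: 331 × 3/16 = 62.0625
  dwarf white-flowered: 331 × 1/16 = 20.6875
χ² = Σ (O − E)² / E
  tall purple-flowered: (190 − 186.1875)² / 186.1875 = 0.0781
  tall white-flowered: (59 − 62.0625)² / 62.0625 = 0.1511
  dwarf purple-flowered: (60 − 62.0625)² / 62.0625 = 0.0685
  dwarf white-flowered: (22 − 20.6875)² / 20.6875 = 0.0833
χ² = 0.0781 + 0.1511 + 0.0685 + 0.0833 = 0.381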